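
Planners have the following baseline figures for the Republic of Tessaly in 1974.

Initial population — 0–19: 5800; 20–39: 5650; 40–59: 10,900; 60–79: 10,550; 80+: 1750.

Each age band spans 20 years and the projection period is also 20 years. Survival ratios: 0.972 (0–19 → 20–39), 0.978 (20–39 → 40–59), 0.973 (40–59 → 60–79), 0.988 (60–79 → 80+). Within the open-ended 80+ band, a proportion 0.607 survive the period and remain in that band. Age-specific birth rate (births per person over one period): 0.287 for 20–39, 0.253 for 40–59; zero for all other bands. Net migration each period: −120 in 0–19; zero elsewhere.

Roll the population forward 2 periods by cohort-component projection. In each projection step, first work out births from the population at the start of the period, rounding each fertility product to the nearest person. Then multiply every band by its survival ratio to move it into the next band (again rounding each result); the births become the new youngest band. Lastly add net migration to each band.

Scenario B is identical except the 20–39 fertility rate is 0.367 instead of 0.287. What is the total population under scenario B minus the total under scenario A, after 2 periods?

Period 1.
Births: 5650 × 0.287 = 1622 ; 10900 × 0.253 = 2758 → total 4380
20–39: 5800 × 0.972 = 5638
40–59: 5650 × 0.978 = 5526
60–79: 10900 × 0.973 = 10606
80+: 10550 × 0.988 + 1750 × 0.607 = 10423 + 1062 = 11485
Net migration: 0–19 − 120 → 4260
Population now: 0–19=4260, 20–39=5638, 40–59=5526, 60–79=10606, 80+=11485
Period 2.
Births: 5638 × 0.287 = 1618 ; 5526 × 0.253 = 1398 → total 3016
20–39: 4260 × 0.972 = 4141
40–59: 5638 × 0.978 = 5514
60–79: 5526 × 0.973 = 5377
80+: 10606 × 0.988 + 11485 × 0.607 = 10479 + 6971 = 17450
Net migration: 0–19 − 120 → 2896
Population now: 0–19=2896, 20–39=4141, 40–59=5514, 60–79=5377, 80+=17450
Scenario A total after 2 periods: 35378
Scenario B projection —
Period 1.
Births: 5650 × 0.367 = 2074 ; 10900 × 0.253 = 2758 → total 4832
20–39: 5800 × 0.972 = 5638
40–59: 5650 × 0.978 = 5526
60–79: 10900 × 0.973 = 10606
80+: 10550 × 0.988 + 1750 × 0.607 = 10423 + 1062 = 11485
Net migration: 0–19 − 120 → 4712
Population now: 0–19=4712, 20–39=5638, 40–59=5526, 60–79=10606, 80+=11485
Period 2.
Births: 5638 × 0.367 = 2069 ; 5526 × 0.253 = 1398 → total 3467
20–39: 4712 × 0.972 = 4580
40–59: 5638 × 0.978 = 5514
60–79: 5526 × 0.973 = 5377
80+: 10606 × 0.988 + 11485 × 0.607 = 10479 + 6971 = 17450
Net migration: 0–19 − 120 → 3347
Population now: 0–19=3347, 20–39=4580, 40–59=5514, 60–79=5377, 80+=17450
Scenario B total after 2 periods: 36268
Difference B − A = 36268 − 35378 = 890

890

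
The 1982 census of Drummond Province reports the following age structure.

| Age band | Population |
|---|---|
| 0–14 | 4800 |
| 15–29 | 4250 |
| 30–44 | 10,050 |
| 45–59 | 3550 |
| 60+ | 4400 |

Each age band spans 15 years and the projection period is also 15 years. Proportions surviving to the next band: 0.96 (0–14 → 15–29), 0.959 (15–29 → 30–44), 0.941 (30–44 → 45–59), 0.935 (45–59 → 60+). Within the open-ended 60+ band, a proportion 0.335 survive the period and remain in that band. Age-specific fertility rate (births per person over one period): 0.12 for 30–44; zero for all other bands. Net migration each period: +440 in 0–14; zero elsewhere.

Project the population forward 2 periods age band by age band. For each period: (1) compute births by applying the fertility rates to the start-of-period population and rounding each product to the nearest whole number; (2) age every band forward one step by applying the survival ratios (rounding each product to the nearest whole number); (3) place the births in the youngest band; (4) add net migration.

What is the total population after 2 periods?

21212

Period 1.
Births: 10050 × 0.12 = 1206
15–29: 4800 × 0.96 = 4608
30–44: 4250 × 0.959 = 4076
45–59: 10050 × 0.941 = 9457
60+: 3550 × 0.935 + 4400 × 0.335 = 3319 + 1474 = 4793
Net migration: 0–14 + 440 → 1646
Giving 1646 / 4608 / 4076 / 9457 / 4793.
Period 2.
Births: 4076 × 0.12 = 489
15–29: 1646 × 0.96 = 1580
30–44: 4608 × 0.959 = 4419
45–59: 4076 × 0.941 = 3836
60+: 9457 × 0.935 + 4793 × 0.335 = 8842 + 1606 = 10448
Net migration: 0–14 + 440 → 929
Giving 929 / 1580 / 4419 / 3836 / 10448.
Total after period 2: 929 + 1580 + 4419 + 3836 + 10448 = 21212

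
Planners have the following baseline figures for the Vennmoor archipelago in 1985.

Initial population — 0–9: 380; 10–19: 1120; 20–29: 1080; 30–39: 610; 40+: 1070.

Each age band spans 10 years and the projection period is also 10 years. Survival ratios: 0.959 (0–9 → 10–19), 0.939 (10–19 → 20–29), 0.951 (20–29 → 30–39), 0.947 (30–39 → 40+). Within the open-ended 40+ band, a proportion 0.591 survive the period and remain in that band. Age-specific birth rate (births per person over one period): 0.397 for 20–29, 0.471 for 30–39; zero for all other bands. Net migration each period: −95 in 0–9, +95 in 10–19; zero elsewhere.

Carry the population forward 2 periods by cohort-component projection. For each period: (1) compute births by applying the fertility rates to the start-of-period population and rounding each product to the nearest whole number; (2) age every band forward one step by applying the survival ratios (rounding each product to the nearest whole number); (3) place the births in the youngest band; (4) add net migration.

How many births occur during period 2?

Period 1.
Births: 1080 × 0.397 = 429, 610 × 0.471 = 287 ⇒ total 716
10–19: 380 × 0.959 = 364
20–29: 1120 × 0.939 = 1052
30–39: 1080 × 0.951 = 1027
40+: 610 × 0.947 + 1070 × 0.591 = 578 + 632 = 1210
Net migration: 0–9 − 95 → 621; 10–19 + 95 → 459
→ [621, 459, 1052, 1027, 1210]
Period 2.
Births: 1052 × 0.397 = 418, 1027 × 0.471 = 484 ⇒ total 902
10–19: 621 × 0.959 = 596
20–29: 459 × 0.939 = 431
30–39: 1052 × 0.951 = 1000
40+: 1027 × 0.947 + 1210 × 0.591 = 973 + 715 = 1688
Net migration: 0–9 − 95 → 807; 10–19 + 95 → 691
→ [807, 691, 431, 1000, 1688]

902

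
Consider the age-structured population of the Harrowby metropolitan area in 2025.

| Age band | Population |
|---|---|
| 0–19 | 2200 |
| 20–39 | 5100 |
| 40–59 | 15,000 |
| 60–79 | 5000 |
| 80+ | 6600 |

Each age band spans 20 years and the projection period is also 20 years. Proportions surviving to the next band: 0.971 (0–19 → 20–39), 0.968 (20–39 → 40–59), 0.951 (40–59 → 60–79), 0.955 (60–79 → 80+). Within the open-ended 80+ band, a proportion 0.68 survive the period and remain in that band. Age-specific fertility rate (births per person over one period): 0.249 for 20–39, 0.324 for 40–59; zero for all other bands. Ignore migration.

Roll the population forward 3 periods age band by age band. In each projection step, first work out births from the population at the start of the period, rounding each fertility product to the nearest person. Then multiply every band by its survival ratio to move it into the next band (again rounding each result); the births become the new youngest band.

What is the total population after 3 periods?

29982

Numbering the bands 1..5 from youngest to oldest:
After projecting period 1:
Births: 5100 × 0.249 = 1270  |  15000 × 0.324 = 4860 ⇒ total 6130
Band 2: 2200 × 0.971 = 2136
Band 3: 5100 × 0.968 = 4937
Band 4: 15000 × 0.951 = 14265
Band 5: 5000 × 0.955 + 6600 × 0.68 = 4775 + 4488 = 9263
End of period: [6130, 2136, 4937, 14265, 9263]
After projecting period 2:
Births: 2136 × 0.249 = 532  |  4937 × 0.324 = 1600 ⇒ total 2132
Band 2: 6130 × 0.971 = 5952
Band 3: 2136 × 0.968 = 2068
Band 4: 4937 × 0.951 = 4695
Band 5: 14265 × 0.955 + 9263 × 0.68 = 13623 + 6299 = 19922
End of period: [2132, 5952, 2068, 4695, 19922]
After projecting period 3:
Births: 5952 × 0.249 = 1482  |  2068 × 0.324 = 670 ⇒ total 2152
Band 2: 2132 × 0.971 = 2070
Band 3: 5952 × 0.968 = 5762
Band 4: 2068 × 0.951 = 1967
Band 5: 4695 × 0.955 + 19922 × 0.68 = 4484 + 13547 = 18031
End of period: [2152, 2070, 5762, 1967, 18031]
Total after period 3: 2152 + 2070 + 5762 + 1967 + 18031 = 29982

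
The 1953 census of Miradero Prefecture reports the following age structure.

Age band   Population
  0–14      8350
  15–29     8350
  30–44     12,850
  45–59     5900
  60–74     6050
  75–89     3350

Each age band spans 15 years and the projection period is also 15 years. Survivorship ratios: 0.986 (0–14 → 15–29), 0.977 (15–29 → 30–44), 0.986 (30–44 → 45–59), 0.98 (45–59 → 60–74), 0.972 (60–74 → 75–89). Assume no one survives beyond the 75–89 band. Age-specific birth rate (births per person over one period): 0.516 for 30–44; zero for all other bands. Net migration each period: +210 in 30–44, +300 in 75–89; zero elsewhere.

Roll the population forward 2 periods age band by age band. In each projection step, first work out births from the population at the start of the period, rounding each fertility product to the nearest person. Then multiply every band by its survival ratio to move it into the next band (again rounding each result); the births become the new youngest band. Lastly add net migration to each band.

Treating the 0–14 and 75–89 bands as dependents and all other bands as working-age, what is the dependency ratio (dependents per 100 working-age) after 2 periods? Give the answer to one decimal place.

Let group 1 be 0–14 through group 6 = 75–89.
[period 1]
Births: 12850 * 0.516 = 6631
Group 2: 8350 * 0.986 = 8233
Group 3: 8350 * 0.977 = 8158
Group 4: 12850 * 0.986 = 12670
Group 5: 5900 * 0.98 = 5782
Group 6: 6050 * 0.972 = 5881
Net migration: Group 3 + 210 → 8368; Group 6 + 300 → 6181
→ [6631, 8233, 8368, 12670, 5782, 6181]
[period 2]
Births: 8368 * 0.516 = 4318
Group 2: 6631 * 0.986 = 6538
Group 3: 8233 * 0.977 = 8044
Group 4: 8368 * 0.986 = 8251
Group 5: 12670 * 0.98 = 12417
Group 6: 5782 * 0.972 = 5620
Net migration: Group 3 + 210 → 8254; Group 6 + 300 → 5920
→ [4318, 6538, 8254, 8251, 12417, 5920]
Dependents (band 0–14 + band 75–89) = 4318 + 5920 = 10238; working-age = 35460; ratio = 10238/35460 × 100 = 28.9

28.9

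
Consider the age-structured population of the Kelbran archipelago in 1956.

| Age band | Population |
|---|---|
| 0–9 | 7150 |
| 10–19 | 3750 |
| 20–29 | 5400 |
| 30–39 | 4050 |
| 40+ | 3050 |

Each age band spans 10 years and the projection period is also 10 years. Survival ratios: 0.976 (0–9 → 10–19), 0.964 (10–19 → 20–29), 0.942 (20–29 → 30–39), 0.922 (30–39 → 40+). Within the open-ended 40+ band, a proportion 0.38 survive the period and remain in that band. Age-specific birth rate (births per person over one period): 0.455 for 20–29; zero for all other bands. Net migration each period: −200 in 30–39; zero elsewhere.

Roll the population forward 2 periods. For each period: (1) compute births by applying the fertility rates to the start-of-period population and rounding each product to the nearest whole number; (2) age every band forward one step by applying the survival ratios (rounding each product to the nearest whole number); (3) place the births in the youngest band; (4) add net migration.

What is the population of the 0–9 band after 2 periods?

1645

Period 1.
Births: 5400 × 0.455 = 2457
10–19: 7150 × 0.976 = 6978
20–29: 3750 × 0.964 = 3615
30–39: 5400 × 0.942 = 5087
40+: 4050 × 0.922 + 3050 × 0.38 = 3734 + 1159 = 4893
Net migration: 30–39 − 200 → 4887
→ [2457, 6978, 3615, 4887, 4893]
Period 2.
Births: 3615 × 0.455 = 1645
10–19: 2457 × 0.976 = 2398
20–29: 6978 × 0.964 = 6727
30–39: 3615 × 0.942 = 3405
40+: 4887 × 0.922 + 4893 × 0.38 = 4506 + 1859 = 6365
Net migration: 30–39 − 200 → 3205
→ [1645, 2398, 6727, 3205, 6365]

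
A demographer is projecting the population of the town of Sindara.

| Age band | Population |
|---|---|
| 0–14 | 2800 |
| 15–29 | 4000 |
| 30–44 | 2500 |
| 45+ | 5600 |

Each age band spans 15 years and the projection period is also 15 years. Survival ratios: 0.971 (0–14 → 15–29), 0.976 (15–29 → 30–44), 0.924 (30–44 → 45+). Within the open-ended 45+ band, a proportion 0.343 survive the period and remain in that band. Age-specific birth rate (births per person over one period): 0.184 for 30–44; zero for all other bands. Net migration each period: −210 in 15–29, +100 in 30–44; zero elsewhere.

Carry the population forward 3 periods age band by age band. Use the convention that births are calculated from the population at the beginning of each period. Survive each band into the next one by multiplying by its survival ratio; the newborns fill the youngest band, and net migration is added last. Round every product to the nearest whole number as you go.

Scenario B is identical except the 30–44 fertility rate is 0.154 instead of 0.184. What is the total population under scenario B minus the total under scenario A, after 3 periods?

Let group 1 be 0–14 through group 4 = 45+.
Period 1:
Births: 2500 × 0.184 = 460
Group 2: 2800 × 0.971 = 2719
Group 3: 4000 × 0.976 = 3904
Group 4: 2500 × 0.924 + 5600 × 0.343 = 2310 + 1921 = 4231
Net migration: Group 2 − 210 → 2509; Group 3 + 100 → 4004
→ [460, 2509, 4004, 4231]
Period 2:
Births: 4004 × 0.184 = 737
Group 2: 460 × 0.971 = 447
Group 3: 2509 × 0.976 = 2449
Group 4: 4004 × 0.924 + 4231 × 0.343 = 3700 + 1451 = 5151
Net migration: Group 2 − 210 → 237; Group 3 + 100 → 2549
→ [737, 237, 2549, 5151]
Period 3:
Births: 2549 × 0.184 = 469
Group 2: 737 × 0.971 = 716
Group 3: 237 × 0.976 = 231
Group 4: 2549 × 0.924 + 5151 × 0.343 = 2355 + 1767 = 4122
Net migration: Group 2 − 210 → 506; Group 3 + 100 → 331
→ [469, 506, 331, 4122]
Scenario A total after 3 periods: 5428
Scenario B projection —
Period 1:
Births: 2500 × 0.154 = 385
Group 2: 2800 × 0.971 = 2719
Group 3: 4000 × 0.976 = 3904
Group 4: 2500 × 0.924 + 5600 × 0.343 = 2310 + 1921 = 4231
Net migration: Group 2 − 210 → 2509; Group 3 + 100 → 4004
→ [385, 2509, 4004, 4231]
Period 2:
Births: 4004 × 0.154 = 617
Group 2: 385 × 0.971 = 374
Group 3: 2509 × 0.976 = 2449
Group 4: 4004 × 0.924 + 4231 × 0.343 = 3700 + 1451 = 5151
Net migration: Group 2 − 210 → 164; Group 3 + 100 → 2549
→ [617, 164, 2549, 5151]
Period 3:
Births: 2549 × 0.154 = 393
Group 2: 617 × 0.971 = 599
Group 3: 164 × 0.976 = 160
Group 4: 2549 × 0.924 + 5151 × 0.343 = 2355 + 1767 = 4122
Net migration: Group 2 − 210 → 389; Group 3 + 100 → 260
→ [393, 389, 260, 4122]
Scenario B total after 3 periods: 5164
Difference B − A = 5164 − 5428 = -264

-264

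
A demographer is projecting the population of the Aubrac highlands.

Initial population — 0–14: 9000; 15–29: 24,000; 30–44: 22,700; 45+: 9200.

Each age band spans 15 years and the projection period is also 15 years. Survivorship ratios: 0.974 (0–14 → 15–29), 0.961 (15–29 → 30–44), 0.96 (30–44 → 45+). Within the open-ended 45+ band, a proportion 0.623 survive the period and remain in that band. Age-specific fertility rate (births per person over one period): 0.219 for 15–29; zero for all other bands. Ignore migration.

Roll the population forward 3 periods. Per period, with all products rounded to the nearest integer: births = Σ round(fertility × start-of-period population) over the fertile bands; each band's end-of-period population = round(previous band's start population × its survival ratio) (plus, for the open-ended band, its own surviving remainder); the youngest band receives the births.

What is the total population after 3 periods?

40473

Call the bands 1 to 4, youngest first.
Period 1:
Births: 24000 × 0.219 = 5256
Band 2: 9000 × 0.974 = 8766
Band 3: 24000 × 0.961 = 23064
Band 4: 22700 × 0.96 + 9200 × 0.623 = 21792 + 5732 = 27524
Population now: 0–14=5256, 15–29=8766, 30–44=23064, 45+=27524
Period 2:
Births: 8766 × 0.219 = 1920
Band 2: 5256 × 0.974 = 5119
Band 3: 8766 × 0.961 = 8424
Band 4: 23064 × 0.96 + 27524 × 0.623 = 22141 + 17147 = 39288
Population now: 0–14=1920, 15–29=5119, 30–44=8424, 45+=39288
Period 3:
Births: 5119 × 0.219 = 1121
Band 2: 1920 × 0.974 = 1870
Band 3: 5119 × 0.961 = 4919
Band 4: 8424 × 0.96 + 39288 × 0.623 = 8087 + 24476 = 32563
Population now: 0–14=1121, 15–29=1870, 30–44=4919, 45+=32563
Total after period 3: 1121 + 1870 + 4919 + 32563 = 40473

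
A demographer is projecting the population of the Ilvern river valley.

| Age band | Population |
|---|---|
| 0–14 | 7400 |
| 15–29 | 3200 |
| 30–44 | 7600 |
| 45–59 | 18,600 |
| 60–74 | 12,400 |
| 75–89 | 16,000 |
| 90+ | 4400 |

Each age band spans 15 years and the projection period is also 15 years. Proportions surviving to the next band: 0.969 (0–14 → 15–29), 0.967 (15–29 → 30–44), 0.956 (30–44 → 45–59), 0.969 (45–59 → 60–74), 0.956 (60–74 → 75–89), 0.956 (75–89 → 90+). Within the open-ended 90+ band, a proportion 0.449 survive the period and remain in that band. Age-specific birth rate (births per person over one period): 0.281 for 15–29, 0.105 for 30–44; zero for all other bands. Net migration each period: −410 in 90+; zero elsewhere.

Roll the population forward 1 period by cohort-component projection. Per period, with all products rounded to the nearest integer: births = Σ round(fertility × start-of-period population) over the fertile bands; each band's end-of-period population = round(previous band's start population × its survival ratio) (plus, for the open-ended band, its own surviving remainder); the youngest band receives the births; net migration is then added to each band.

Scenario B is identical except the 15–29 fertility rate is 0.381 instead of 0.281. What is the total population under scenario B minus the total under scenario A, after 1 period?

Period 1:
Births: 3200 * 0.281 = 899  |  7600 * 0.105 = 798 → total 1697
15–29: 7400 * 0.969 = 7171
30–44: 3200 * 0.967 = 3094
45–59: 7600 * 0.956 = 7266
60–74: 18600 * 0.969 = 18023
75–89: 12400 * 0.956 = 11854
90+: 16000 * 0.956 + 4400 * 0.449 = 15296 + 1976 = 17272
Net migration: 90+ − 410 → 16862
End of period: [1697, 7171, 3094, 7266, 18023, 11854, 16862]
Scenario A total after 1 period: 65967
Scenario B projection —
Period 1:
Births: 3200 * 0.381 = 1219  |  7600 * 0.105 = 798 → total 2017
15–29: 7400 * 0.969 = 7171
30–44: 3200 * 0.967 = 3094
45–59: 7600 * 0.956 = 7266
60–74: 18600 * 0.969 = 18023
75–89: 12400 * 0.956 = 11854
90+: 16000 * 0.956 + 4400 * 0.449 = 15296 + 1976 = 17272
Net migration: 90+ − 410 → 16862
End of period: [2017, 7171, 3094, 7266, 18023, 11854, 16862]
Scenario B total after 1 period: 66287
Difference B − A = 66287 − 65967 = 320

320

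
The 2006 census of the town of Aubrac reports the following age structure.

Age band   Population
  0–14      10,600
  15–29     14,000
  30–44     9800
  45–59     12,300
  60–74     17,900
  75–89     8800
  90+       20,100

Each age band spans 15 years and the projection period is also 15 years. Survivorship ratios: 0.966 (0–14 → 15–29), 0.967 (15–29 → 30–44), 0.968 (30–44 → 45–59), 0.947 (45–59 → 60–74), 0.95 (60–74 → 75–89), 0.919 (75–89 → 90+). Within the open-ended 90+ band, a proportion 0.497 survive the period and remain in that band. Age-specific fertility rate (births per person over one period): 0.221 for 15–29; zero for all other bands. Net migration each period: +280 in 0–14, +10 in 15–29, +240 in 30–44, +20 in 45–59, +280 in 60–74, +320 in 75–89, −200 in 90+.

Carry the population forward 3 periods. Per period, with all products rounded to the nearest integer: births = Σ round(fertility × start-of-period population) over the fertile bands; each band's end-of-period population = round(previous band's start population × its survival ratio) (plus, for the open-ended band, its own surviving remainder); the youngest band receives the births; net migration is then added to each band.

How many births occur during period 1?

Numbering the bands 1..7 from youngest to oldest:
Period 1.
Births: 14000 * 0.221 = 3094
Band 2: 10600 * 0.966 = 10240
Band 3: 14000 * 0.967 = 13538
Band 4: 9800 * 0.968 = 9486
Band 5: 12300 * 0.947 = 11648
Band 6: 17900 * 0.95 = 17005
Band 7: 8800 * 0.919 + 20100 * 0.497 = 8087 + 9990 = 18077
Net migration: Band 1 + 280 → 3374; Band 2 + 10 → 10250; Band 3 + 240 → 13778; Band 4 + 20 → 9506; Band 5 + 280 → 11928; Band 6 + 320 → 17325; Band 7 − 200 → 17877
→ [3374, 10250, 13778, 9506, 11928, 17325, 17877]

3094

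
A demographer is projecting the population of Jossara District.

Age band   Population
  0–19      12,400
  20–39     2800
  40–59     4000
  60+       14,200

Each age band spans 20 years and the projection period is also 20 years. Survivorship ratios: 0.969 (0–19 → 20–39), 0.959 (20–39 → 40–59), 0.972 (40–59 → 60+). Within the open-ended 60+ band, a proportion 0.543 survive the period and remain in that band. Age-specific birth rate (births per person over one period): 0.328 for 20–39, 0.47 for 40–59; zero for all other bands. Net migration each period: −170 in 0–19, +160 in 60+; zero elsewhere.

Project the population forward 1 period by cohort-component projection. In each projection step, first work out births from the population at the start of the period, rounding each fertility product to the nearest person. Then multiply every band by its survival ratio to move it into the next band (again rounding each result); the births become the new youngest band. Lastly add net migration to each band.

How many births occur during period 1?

2798

Period 1:
Births: 2800 * 0.328 = 918, 4000 * 0.47 = 1880 → total 2798
20–39: 12400 * 0.969 = 12016
40–59: 2800 * 0.959 = 2685
60+: 4000 * 0.972 + 14200 * 0.543 = 3888 + 7711 = 11599
Net migration: 0–19 − 170 → 2628; 60+ + 160 → 11759
End of period: [2628, 12016, 2685, 11759]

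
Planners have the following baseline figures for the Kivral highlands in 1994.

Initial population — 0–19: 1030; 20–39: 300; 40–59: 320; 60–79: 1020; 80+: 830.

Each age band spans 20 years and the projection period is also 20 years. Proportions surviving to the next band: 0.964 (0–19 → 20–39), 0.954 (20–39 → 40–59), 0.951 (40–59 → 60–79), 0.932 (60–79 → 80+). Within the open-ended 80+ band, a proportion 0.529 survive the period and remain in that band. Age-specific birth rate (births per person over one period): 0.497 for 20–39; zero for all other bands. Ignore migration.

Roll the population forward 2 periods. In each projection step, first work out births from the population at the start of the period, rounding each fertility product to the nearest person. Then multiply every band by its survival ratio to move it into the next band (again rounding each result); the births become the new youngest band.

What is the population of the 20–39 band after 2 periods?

Numbering the bands 1..5 from youngest to oldest:
— Period 1 —
Births: 300 × 0.497 = 149
Band 2: 1030 × 0.964 = 993
Band 3: 300 × 0.954 = 286
Band 4: 320 × 0.951 = 304
Band 5: 1020 × 0.932 + 830 × 0.529 = 951 + 439 = 1390
Giving 149 / 993 / 286 / 304 / 1390.
— Period 2 —
Births: 993 × 0.497 = 494
Band 2: 149 × 0.964 = 144
Band 3: 993 × 0.954 = 947
Band 4: 286 × 0.951 = 272
Band 5: 304 × 0.932 + 1390 × 0.529 = 283 + 735 = 1018
Giving 494 / 144 / 947 / 272 / 1018.

144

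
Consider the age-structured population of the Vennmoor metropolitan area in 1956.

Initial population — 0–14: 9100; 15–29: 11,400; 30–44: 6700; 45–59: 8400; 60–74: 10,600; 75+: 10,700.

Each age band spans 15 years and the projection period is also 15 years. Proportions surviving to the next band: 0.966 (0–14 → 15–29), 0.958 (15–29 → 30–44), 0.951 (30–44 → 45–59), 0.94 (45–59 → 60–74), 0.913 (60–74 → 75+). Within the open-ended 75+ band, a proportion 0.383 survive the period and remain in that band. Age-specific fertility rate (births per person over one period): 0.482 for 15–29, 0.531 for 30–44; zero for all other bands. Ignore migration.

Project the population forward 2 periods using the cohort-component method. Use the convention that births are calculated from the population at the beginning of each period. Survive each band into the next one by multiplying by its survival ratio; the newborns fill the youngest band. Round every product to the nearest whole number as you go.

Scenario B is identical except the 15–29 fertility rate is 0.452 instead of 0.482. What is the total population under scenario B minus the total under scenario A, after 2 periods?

-593

Call the groups 1 to 6, youngest first.
Period 1.
Births: 11400 × 0.482 = 5495  |  6700 × 0.531 = 3558 — total 9053
Group 2: 9100 × 0.966 = 8791
Group 3: 11400 × 0.958 = 10921
Group 4: 6700 × 0.951 = 6372
Group 5: 8400 × 0.94 = 7896
Group 6: 10600 × 0.913 + 10700 × 0.383 = 9678 + 4098 = 13776
Population now: 0–14=9053, 15–29=8791, 30–44=10921, 45–59=6372, 60–74=7896, 75+=13776
Period 2.
Births: 8791 × 0.482 = 4237  |  10921 × 0.531 = 5799 — total 10036
Group 2: 9053 × 0.966 = 8745
Group 3: 8791 × 0.958 = 8422
Group 4: 10921 × 0.951 = 10386
Group 5: 6372 × 0.94 = 5990
Group 6: 7896 × 0.913 + 13776 × 0.383 = 7209 + 5276 = 12485
Population now: 0–14=10036, 15–29=8745, 30–44=8422, 45–59=10386, 60–74=5990, 75+=12485
Scenario A total after 2 periods: 56064
Scenario B projection —
Period 1.
Births: 11400 × 0.452 = 5153  |  6700 × 0.531 = 3558 — total 8711
Group 2: 9100 × 0.966 = 8791
Group 3: 11400 × 0.958 = 10921
Group 4: 6700 × 0.951 = 6372
Group 5: 8400 × 0.94 = 7896
Group 6: 10600 × 0.913 + 10700 × 0.383 = 9678 + 4098 = 13776
Population now: 0–14=8711, 15–29=8791, 30–44=10921, 45–59=6372, 60–74=7896, 75+=13776
Period 2.
Births: 8791 × 0.452 = 3974  |  10921 × 0.531 = 5799 — total 9773
Group 2: 8711 × 0.966 = 8415
Group 3: 8791 × 0.958 = 8422
Group 4: 10921 × 0.951 = 10386
Group 5: 6372 × 0.94 = 5990
Group 6: 7896 × 0.913 + 13776 × 0.383 = 7209 + 5276 = 12485
Population now: 0–14=9773, 15–29=8415, 30–44=8422, 45–59=10386, 60–74=5990, 75+=12485
Scenario B total after 2 periods: 55471
Difference B − A = 55471 − 56064 = -593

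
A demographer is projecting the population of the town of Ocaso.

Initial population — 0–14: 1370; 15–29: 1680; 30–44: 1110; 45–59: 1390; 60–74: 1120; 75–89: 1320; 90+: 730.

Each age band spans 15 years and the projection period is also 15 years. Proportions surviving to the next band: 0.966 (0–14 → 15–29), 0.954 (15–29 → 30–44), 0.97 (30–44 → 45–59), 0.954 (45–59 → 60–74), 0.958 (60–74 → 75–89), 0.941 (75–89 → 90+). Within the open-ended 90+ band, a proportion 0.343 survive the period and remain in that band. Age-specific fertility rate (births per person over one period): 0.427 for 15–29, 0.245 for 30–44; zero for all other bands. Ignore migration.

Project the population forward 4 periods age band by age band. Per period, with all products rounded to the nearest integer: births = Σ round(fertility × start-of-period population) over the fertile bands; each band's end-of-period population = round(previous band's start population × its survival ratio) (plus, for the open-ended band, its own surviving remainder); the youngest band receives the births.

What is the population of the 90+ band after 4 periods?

1515

[period 1]
Births: 1680 × 0.427 = 717 ; 1110 × 0.245 = 272 ⇒ total 989
15–29: 1370 × 0.966 = 1323
30–44: 1680 × 0.954 = 1603
45–59: 1110 × 0.97 = 1077
60–74: 1390 × 0.954 = 1326
75–89: 1120 × 0.958 = 1073
90+: 1320 × 0.941 + 730 × 0.343 = 1242 + 250 = 1492
Giving 989 / 1323 / 1603 / 1077 / 1326 / 1073 / 1492.
[period 2]
Births: 1323 × 0.427 = 565 ; 1603 × 0.245 = 393 ⇒ total 958
15–29: 989 × 0.966 = 955
30–44: 1323 × 0.954 = 1262
45–59: 1603 × 0.97 = 1555
60–74: 1077 × 0.954 = 1027
75–89: 1326 × 0.958 = 1270
90+: 1073 × 0.941 + 1492 × 0.343 = 1010 + 512 = 1522
Giving 958 / 955 / 1262 / 1555 / 1027 / 1270 / 1522.
[period 3]
Births: 955 × 0.427 = 408 ; 1262 × 0.245 = 309 ⇒ total 717
15–29: 958 × 0.966 = 925
30–44: 955 × 0.954 = 911
45–59: 1262 × 0.97 = 1224
60–74: 1555 × 0.954 = 1483
75–89: 1027 × 0.958 = 984
90+: 1270 × 0.941 + 1522 × 0.343 = 1195 + 522 = 1717
Giving 717 / 925 / 911 / 1224 / 1483 / 984 / 1717.
[period 4]
Births: 925 × 0.427 = 395 ; 911 × 0.245 = 223 ⇒ total 618
15–29: 717 × 0.966 = 693
30–44: 925 × 0.954 = 882
45–59: 911 × 0.97 = 884
60–74: 1224 × 0.954 = 1168
75–89: 1483 × 0.958 = 1421
90+: 984 × 0.941 + 1717 × 0.343 = 926 + 589 = 1515
Giving 618 / 693 / 882 / 884 / 1168 / 1421 / 1515.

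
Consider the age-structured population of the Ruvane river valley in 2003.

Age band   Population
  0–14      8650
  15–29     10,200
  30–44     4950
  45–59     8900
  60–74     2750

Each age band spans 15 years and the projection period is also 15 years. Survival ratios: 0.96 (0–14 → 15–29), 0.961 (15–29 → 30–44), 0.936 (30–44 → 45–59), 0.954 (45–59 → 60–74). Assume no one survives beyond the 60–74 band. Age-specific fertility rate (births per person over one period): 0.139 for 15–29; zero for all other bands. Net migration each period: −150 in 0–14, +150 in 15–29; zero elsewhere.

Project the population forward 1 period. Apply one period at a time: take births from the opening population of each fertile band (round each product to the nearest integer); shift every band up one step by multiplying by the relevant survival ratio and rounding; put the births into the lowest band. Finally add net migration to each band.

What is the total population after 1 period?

Let group 1 be 0–14 through group 5 = 60–74.
Period 1.
Births: 10200 × 0.139 = 1418
Group 2: 8650 × 0.96 = 8304
Group 3: 10200 × 0.961 = 9802
Group 4: 4950 × 0.936 = 4633
Group 5: 8900 × 0.954 = 8491
Net migration: Group 1 − 150 → 1268; Group 2 + 150 → 8454
End of period: [1268, 8454, 9802, 4633, 8491]
Total after period 1: 1268 + 8454 + 9802 + 4633 + 8491 = 32648

32648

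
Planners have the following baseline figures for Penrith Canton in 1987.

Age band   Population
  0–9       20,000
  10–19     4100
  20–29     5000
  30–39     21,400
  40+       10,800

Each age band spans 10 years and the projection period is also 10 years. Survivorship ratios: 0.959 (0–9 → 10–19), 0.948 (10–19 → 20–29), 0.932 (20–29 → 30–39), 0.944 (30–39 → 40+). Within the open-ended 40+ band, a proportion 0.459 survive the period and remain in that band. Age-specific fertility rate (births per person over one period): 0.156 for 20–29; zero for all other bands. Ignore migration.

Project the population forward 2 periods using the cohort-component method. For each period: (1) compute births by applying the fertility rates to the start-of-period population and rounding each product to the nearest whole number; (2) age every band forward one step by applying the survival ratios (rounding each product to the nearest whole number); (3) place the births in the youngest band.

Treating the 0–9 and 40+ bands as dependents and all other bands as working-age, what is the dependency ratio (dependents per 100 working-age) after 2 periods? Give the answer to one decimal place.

Numbering the bands 1..5 from youngest to oldest:
After projecting period 1:
Births: 5000 × 0.156 = 780
Band 2: 20000 × 0.959 = 19180
Band 3: 4100 × 0.948 = 3887
Band 4: 5000 × 0.932 = 4660
Band 5: 21400 × 0.944 + 10800 × 0.459 = 20202 + 4957 = 25159
Population now: 0–9=780, 10–19=19180, 20–29=3887, 30–39=4660, 40+=25159
After projecting period 2:
Births: 3887 × 0.156 = 606
Band 2: 780 × 0.959 = 748
Band 3: 19180 × 0.948 = 18183
Band 4: 3887 × 0.932 = 3623
Band 5: 4660 × 0.944 + 25159 × 0.459 = 4399 + 11548 = 15947
Population now: 0–9=606, 10–19=748, 20–29=18183, 30–39=3623, 40+=15947
Dependents (band 0–9 + band 40+) = 606 + 15947 = 16553; working-age = 22554; ratio = 16553/22554 × 100 = 73.4

73.4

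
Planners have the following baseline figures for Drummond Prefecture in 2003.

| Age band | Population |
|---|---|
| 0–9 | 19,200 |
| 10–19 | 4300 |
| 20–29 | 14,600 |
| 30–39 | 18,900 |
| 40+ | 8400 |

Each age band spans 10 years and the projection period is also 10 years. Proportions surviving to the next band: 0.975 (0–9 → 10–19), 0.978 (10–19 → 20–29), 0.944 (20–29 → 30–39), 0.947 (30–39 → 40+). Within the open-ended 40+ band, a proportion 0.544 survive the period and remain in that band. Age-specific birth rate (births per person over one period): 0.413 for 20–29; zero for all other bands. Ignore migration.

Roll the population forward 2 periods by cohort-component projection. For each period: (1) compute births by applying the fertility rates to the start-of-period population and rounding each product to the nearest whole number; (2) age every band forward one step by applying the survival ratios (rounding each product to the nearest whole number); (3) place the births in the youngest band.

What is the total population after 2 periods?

Let group 1 be 0–9 through group 5 = 40+.
Period 1:
Births: 14600 * 0.413 = 6030
Group 2: 19200 * 0.975 = 18720
Group 3: 4300 * 0.978 = 4205
Group 4: 14600 * 0.944 = 13782
Group 5: 18900 * 0.947 + 8400 * 0.544 = 17898 + 4570 = 22468
End of period: [6030, 18720, 4205, 13782, 22468]
Period 2:
Births: 4205 * 0.413 = 1737
Group 2: 6030 * 0.975 = 5879
Group 3: 18720 * 0.978 = 18308
Group 4: 4205 * 0.944 = 3970
Group 5: 13782 * 0.947 + 22468 * 0.544 = 13052 + 12223 = 25275
End of period: [1737, 5879, 18308, 3970, 25275]
Total after period 2: 1737 + 5879 + 18308 + 3970 + 25275 = 55169

55169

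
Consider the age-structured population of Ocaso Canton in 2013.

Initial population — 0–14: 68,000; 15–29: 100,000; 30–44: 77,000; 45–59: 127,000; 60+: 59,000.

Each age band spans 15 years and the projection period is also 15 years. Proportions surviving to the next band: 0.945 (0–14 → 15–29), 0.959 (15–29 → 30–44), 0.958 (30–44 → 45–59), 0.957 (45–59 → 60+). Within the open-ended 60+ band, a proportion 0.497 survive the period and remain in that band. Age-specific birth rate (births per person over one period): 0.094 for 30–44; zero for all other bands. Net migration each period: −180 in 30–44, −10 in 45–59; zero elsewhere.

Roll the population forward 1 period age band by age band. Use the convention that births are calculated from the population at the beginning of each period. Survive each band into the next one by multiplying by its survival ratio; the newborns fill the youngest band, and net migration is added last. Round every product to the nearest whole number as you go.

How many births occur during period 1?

[period 1]
Births: 77000 × 0.094 = 7238
15–29: 68000 × 0.945 = 64260
30–44: 100000 × 0.959 = 95900
45–59: 77000 × 0.958 = 73766
60+: 127000 × 0.957 + 59000 × 0.497 = 121539 + 29323 = 150862
Net migration: 30–44 − 180 → 95720; 45–59 − 10 → 73756
End of period: [7238, 64260, 95720, 73756, 150862]

7238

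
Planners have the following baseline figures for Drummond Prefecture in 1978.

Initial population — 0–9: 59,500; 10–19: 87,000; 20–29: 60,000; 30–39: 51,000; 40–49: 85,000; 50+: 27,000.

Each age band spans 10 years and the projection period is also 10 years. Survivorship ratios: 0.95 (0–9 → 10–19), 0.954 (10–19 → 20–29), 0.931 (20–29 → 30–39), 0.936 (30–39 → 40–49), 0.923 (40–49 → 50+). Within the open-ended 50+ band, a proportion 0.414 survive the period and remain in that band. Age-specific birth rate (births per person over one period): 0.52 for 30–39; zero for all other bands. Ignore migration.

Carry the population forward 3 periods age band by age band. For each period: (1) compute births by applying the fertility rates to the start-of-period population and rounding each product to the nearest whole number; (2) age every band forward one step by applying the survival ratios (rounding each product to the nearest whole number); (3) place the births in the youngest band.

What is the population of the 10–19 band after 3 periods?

Period 1.
Births: 51000 × 0.52 = 26520
10–19: 59500 × 0.95 = 56525
20–29: 87000 × 0.954 = 82998
30–39: 60000 × 0.931 = 55860
40–49: 51000 × 0.936 = 47736
50+: 85000 × 0.923 + 27000 × 0.414 = 78455 + 11178 = 89633
Population now: 0–9=26520, 10–19=56525, 20–29=82998, 30–39=55860, 40–49=47736, 50+=89633
Period 2.
Births: 55860 × 0.52 = 29047
10–19: 26520 × 0.95 = 25194
20–29: 56525 × 0.954 = 53925
30–39: 82998 × 0.931 = 77271
40–49: 55860 × 0.936 = 52285
50+: 47736 × 0.923 + 89633 × 0.414 = 44060 + 37108 = 81168
Population now: 0–9=29047, 10–19=25194, 20–29=53925, 30–39=77271, 40–49=52285, 50+=81168
Period 3.
Births: 77271 × 0.52 = 40181
10–19: 29047 × 0.95 = 27595
20–29: 25194 × 0.954 = 24035
30–39: 53925 × 0.931 = 50204
40–49: 77271 × 0.936 = 72326
50+: 52285 × 0.923 + 81168 × 0.414 = 48259 + 33604 = 81863
Population now: 0–9=40181, 10–19=27595, 20–29=24035, 30–39=50204, 40–49=72326, 50+=81863

27595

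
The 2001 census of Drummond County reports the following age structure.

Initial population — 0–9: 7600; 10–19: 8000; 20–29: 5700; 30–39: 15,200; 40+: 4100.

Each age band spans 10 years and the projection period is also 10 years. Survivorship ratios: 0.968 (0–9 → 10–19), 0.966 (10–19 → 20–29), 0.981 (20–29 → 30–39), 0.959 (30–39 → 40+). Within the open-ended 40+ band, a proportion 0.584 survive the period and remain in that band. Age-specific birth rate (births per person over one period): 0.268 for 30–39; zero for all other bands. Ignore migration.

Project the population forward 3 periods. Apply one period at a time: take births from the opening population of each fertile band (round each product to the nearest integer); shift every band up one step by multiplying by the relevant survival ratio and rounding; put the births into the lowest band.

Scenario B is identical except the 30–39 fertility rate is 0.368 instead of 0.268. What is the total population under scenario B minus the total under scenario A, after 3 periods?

Period 1.
Births: 15200 * 0.268 = 4074
10–19: 7600 * 0.968 = 7357
20–29: 8000 * 0.966 = 7728
30–39: 5700 * 0.981 = 5592
40+: 15200 * 0.959 + 4100 * 0.584 = 14577 + 2394 = 16971
→ [4074, 7357, 7728, 5592, 16971]
Period 2.
Births: 5592 * 0.268 = 1499
10–19: 4074 * 0.968 = 3944
20–29: 7357 * 0.966 = 7107
30–39: 7728 * 0.981 = 7581
40+: 5592 * 0.959 + 16971 * 0.584 = 5363 + 9911 = 15274
→ [1499, 3944, 7107, 7581, 15274]
Period 3.
Births: 7581 * 0.268 = 2032
10–19: 1499 * 0.968 = 1451
20–29: 3944 * 0.966 = 3810
30–39: 7107 * 0.981 = 6972
40+: 7581 * 0.959 + 15274 * 0.584 = 7270 + 8920 = 16190
→ [2032, 1451, 3810, 6972, 16190]
Scenario A total after 3 periods: 30455
Scenario B projection —
Period 1.
Births: 15200 * 0.368 = 5594
10–19: 7600 * 0.968 = 7357
20–29: 8000 * 0.966 = 7728
30–39: 5700 * 0.981 = 5592
40+: 15200 * 0.959 + 4100 * 0.584 = 14577 + 2394 = 16971
→ [5594, 7357, 7728, 5592, 16971]
Period 2.
Births: 5592 * 0.368 = 2058
10–19: 5594 * 0.968 = 5415
20–29: 7357 * 0.966 = 7107
30–39: 7728 * 0.981 = 7581
40+: 5592 * 0.959 + 16971 * 0.584 = 5363 + 9911 = 15274
→ [2058, 5415, 7107, 7581, 15274]
Period 3.
Births: 7581 * 0.368 = 2790
10–19: 2058 * 0.968 = 1992
20–29: 5415 * 0.966 = 5231
30–39: 7107 * 0.981 = 6972
40+: 7581 * 0.959 + 15274 * 0.584 = 7270 + 8920 = 16190
→ [2790, 1992, 5231, 6972, 16190]
Scenario B total after 3 periods: 33175
Difference B − A = 33175 − 30455 = 2720

2720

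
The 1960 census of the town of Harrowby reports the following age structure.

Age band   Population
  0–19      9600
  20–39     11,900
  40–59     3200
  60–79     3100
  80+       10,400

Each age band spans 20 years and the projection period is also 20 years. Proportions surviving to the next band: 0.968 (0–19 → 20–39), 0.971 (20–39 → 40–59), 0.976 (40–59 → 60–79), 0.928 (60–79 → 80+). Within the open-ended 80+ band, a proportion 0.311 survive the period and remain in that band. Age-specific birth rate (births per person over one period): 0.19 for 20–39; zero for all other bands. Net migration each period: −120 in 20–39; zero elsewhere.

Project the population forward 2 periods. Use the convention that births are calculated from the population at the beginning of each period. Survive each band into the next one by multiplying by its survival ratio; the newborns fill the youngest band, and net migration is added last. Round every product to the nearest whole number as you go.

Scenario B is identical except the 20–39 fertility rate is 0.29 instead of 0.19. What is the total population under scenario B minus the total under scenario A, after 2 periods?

— Period 1 —
Births: 11900 * 0.19 = 2261
20–39: 9600 * 0.968 = 9293
40–59: 11900 * 0.971 = 11555
60–79: 3200 * 0.976 = 3123
80+: 3100 * 0.928 + 10400 * 0.311 = 2877 + 3234 = 6111
Net migration: 20–39 − 120 → 9173
End of period: [2261, 9173, 11555, 3123, 6111]
— Period 2 —
Births: 9173 * 0.19 = 1743
20–39: 2261 * 0.968 = 2189
40–59: 9173 * 0.971 = 8907
60–79: 11555 * 0.976 = 11278
80+: 3123 * 0.928 + 6111 * 0.311 = 2898 + 1901 = 4799
Net migration: 20–39 − 120 → 2069
End of period: [1743, 2069, 8907, 11278, 4799]
Scenario A total after 2 periods: 28796
Scenario B projection —
— Period 1 —
Births: 11900 * 0.29 = 3451
20–39: 9600 * 0.968 = 9293
40–59: 11900 * 0.971 = 11555
60–79: 3200 * 0.976 = 3123
80+: 3100 * 0.928 + 10400 * 0.311 = 2877 + 3234 = 6111
Net migration: 20–39 − 120 → 9173
End of period: [3451, 9173, 11555, 3123, 6111]
— Period 2 —
Births: 9173 * 0.29 = 2660
20–39: 3451 * 0.968 = 3341
40–59: 9173 * 0.971 = 8907
60–79: 11555 * 0.976 = 11278
80+: 3123 * 0.928 + 6111 * 0.311 = 2898 + 1901 = 4799
Net migration: 20–39 − 120 → 3221
End of period: [2660, 3221, 8907, 11278, 4799]
Scenario B total after 2 periods: 30865
Difference B − A = 30865 − 28796 = 2069

2069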